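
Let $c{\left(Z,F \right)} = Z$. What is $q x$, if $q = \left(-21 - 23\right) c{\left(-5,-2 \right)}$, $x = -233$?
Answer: $-51260$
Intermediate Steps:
$q = 220$ ($q = \left(-21 - 23\right) \left(-5\right) = \left(-44\right) \left(-5\right) = 220$)
$q x = 220 \left(-233\right) = -51260$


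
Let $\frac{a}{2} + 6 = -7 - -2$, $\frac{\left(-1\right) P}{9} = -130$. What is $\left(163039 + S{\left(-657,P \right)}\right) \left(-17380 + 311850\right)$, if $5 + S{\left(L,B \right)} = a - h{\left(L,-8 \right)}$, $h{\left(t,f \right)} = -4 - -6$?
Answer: $48001554700$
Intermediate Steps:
$P = 1170$ ($P = \left(-9\right) \left(-130\right) = 1170$)
$h{\left(t,f \right)} = 2$ ($h{\left(t,f \right)} = -4 + 6 = 2$)
$a = -22$ ($a = -12 + 2 \left(-7 - -2\right) = -12 + 2 \left(-7 + 2\right) = -12 + 2 \left(-5\right) = -12 - 10 = -22$)
$S{\left(L,B \right)} = -29$ ($S{\left(L,B \right)} = -5 - 24 = -29$)
$\left(163039 + S{\left(-657,P \right)}\right) \left(-17380 + 311850\right) = \left(163039 - 29\right) \left(-17380 + 311850\right) = 163010 \cdot 294470 = 48001554700$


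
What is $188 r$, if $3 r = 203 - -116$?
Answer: $\frac{59972}{3} \approx 19991.0$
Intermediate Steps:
$r = \frac{319}{3}$ ($r = \frac{203 - -116}{3} = \frac{203 + 116}{3} = \frac{1}{3} \cdot 319 = \frac{319}{3} \approx 106.33$)
$188 r = 188 \cdot \frac{319}{3} = \frac{59972}{3}$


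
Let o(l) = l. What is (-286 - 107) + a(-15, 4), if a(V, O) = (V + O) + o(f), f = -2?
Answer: -406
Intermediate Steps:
a(V, O) = -2 + O + V (a(V, O) = (V + O) - 2 = (O + V) - 2 = -2 + O + V)
(-286 - 107) + a(-15, 4) = (-286 - 107) + (-2 + 4 - 15) = -393 - 13 = -406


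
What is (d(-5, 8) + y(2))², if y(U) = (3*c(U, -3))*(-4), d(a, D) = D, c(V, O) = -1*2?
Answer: 1024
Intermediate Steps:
c(V, O) = -2
y(U) = 24 (y(U) = (3*(-2))*(-4) = -6*(-4) = 24)
(d(-5, 8) + y(2))² = (8 + 24)² = 32² = 1024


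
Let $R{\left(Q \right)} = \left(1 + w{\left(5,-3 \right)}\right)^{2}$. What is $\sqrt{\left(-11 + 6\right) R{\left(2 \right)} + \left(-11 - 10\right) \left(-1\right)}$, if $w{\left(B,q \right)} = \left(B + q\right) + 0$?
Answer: $2 i \sqrt{6} \approx 4.899 i$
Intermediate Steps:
$w{\left(B,q \right)} = B + q$
$R{\left(Q \right)} = 9$ ($R{\left(Q \right)} = \left(1 + \left(5 - 3\right)\right)^{2} = \left(1 + 2\right)^{2} = 3^{2} = 9$)
$\sqrt{\left(-11 + 6\right) R{\left(2 \right)} + \left(-11 - 10\right) \left(-1\right)} = \sqrt{\left(-11 + 6\right) 9 + \left(-11 - 10\right) \left(-1\right)} = \sqrt{\left(-5\right) 9 - -21} = \sqrt{-45 + 21} = \sqrt{-24} = 2 i \sqrt{6}$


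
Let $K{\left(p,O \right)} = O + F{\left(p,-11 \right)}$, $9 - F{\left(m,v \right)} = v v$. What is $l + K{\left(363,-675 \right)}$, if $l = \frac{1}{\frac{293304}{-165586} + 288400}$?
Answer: $- \frac{18791477946483}{23877354548} \approx -787.0$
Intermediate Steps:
$F{\left(m,v \right)} = 9 - v^{2}$ ($F{\left(m,v \right)} = 9 - v v = 9 - v^{2}$)
$K{\left(p,O \right)} = -112 + O$ ($K{\left(p,O \right)} = O + \left(9 - \left(-11\right)^{2}\right) = O + \left(9 - 121\right) = O - 112 = -112 + O$)
$l = \frac{82793}{23877354548}$ ($l = \frac{1}{293304 \left(- \frac{1}{165586}\right) + 288400} = \frac{1}{- \frac{146652}{82793} + 288400} = \frac{1}{\frac{23877354548}{82793}} = \frac{82793}{23877354548} \approx 3.4674 \cdot 10^{-6}$)
$l + K{\left(363,-675 \right)} = \frac{82793}{23877354548} - 787 = - \frac{18791477946483}{23877354548}$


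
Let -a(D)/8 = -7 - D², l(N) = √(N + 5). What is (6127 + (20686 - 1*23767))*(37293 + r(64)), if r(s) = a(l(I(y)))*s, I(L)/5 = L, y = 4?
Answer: 163500142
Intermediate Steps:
I(L) = 5*L
l(N) = √(5 + N)
a(D) = 56 + 8*D² (a(D) = -8*(-7 - D²) = 56 + 8*D²)
r(s) = 256*s (r(s) = (56 + 8*(√(5 + 5*4))²)*s = (56 + 8*(√(5 + 20))²)*s = (56 + 8*(√25)²)*s = (56 + 8*5²)*s = (56 + 8*25)*s = (56 + 200)*s = 256*s)
(6127 + (20686 - 1*23767))*(37293 + r(64)) = (6127 + (20686 - 1*23767))*(37293 + 256*64) = (6127 + (20686 - 23767))*(37293 + 16384) = (6127 - 3081)*53677 = 3046*53677 = 163500142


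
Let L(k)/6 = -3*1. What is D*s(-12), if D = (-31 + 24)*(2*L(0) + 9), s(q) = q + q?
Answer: -4536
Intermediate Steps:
L(k) = -18 (L(k) = 6*(-3*1) = 6*(-3) = -18)
s(q) = 2*q
D = 189 (D = (-31 + 24)*(2*(-18) + 9) = -7*(-36 + 9) = -7*(-27) = 189)
D*s(-12) = 189*(2*(-12)) = 189*(-24) = -4536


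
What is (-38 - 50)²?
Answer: 7744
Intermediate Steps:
(-38 - 50)² = (-88)² = 7744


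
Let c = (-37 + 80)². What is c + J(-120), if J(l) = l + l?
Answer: 1609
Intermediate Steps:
J(l) = 2*l
c = 1849 (c = 43² = 1849)
c + J(-120) = 1849 + 2*(-120) = 1849 - 240 = 1609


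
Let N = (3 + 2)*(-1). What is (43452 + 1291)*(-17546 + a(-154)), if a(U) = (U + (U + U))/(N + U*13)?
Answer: -525198703160/669 ≈ -7.8505e+8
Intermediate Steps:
N = -5 (N = 5*(-1) = -5)
a(U) = 3*U/(-5 + 13*U) (a(U) = (U + (U + U))/(-5 + U*13) = (U + 2*U)/(-5 + 13*U) = (3*U)/(-5 + 13*U) = 3*U/(-5 + 13*U))
(43452 + 1291)*(-17546 + a(-154)) = (43452 + 1291)*(-17546 + 3*(-154)/(-5 + 13*(-154))) = 44743*(-17546 + 3*(-154)/(-5 - 2002)) = 44743*(-17546 + 3*(-154)/(-2007)) = 44743*(-17546 + 3*(-154)*(-1/2007)) = 44743*(-17546 + 154/669) = 44743*(-11738120/669) = -525198703160/669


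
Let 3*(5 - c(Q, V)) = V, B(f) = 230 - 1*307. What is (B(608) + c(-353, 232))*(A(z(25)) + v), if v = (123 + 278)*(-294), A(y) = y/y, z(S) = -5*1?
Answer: 52816064/3 ≈ 1.7605e+7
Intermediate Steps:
B(f) = -77 (B(f) = 230 - 307 = -77)
c(Q, V) = 5 - V/3
z(S) = -5
A(y) = 1
v = -117894 (v = 401*(-294) = -117894)
(B(608) + c(-353, 232))*(A(z(25)) + v) = (-77 + (5 - ⅓*232))*(1 - 117894) = (-77 + (5 - 232/3))*(-117893) = (-77 - 217/3)*(-117893) = -448/3*(-117893) = 52816064/3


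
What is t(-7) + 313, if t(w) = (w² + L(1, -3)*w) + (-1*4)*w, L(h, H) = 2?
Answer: 376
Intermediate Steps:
t(w) = w² - 2*w (t(w) = (w² + 2*w) + (-1*4)*w = (w² + 2*w) - 4*w = w² - 2*w)
t(-7) + 313 = -7*(-2 - 7) + 313 = -7*(-9) + 313 = 63 + 313 = 376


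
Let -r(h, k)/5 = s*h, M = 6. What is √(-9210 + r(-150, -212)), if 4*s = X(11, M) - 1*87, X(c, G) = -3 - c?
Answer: 9*I*√1390/2 ≈ 167.77*I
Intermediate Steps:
s = -101/4 (s = ((-3 - 1*11) - 1*87)/4 = ((-3 - 11) - 87)/4 = (-14 - 87)/4 = (¼)*(-101) = -101/4 ≈ -25.250)
r(h, k) = 505*h/4 (r(h, k) = -(-505)*h/4 = 505*h/4)
√(-9210 + r(-150, -212)) = √(-9210 + (505/4)*(-150)) = √(-9210 - 37875/2) = √(-56295/2) = 9*I*√1390/2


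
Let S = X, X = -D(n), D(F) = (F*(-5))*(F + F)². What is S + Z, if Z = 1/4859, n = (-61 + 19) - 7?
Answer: -11433129819/4859 ≈ -2.3530e+6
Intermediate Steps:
n = -49 (n = -42 - 7 = -49)
D(F) = -20*F³ (D(F) = (-5*F)*(2*F)² = (-5*F)*(4*F²) = -20*F³)
Z = 1/4859 ≈ 0.00020580
X = -2352980 (X = -(-20)*(-49)³ = -(-20)*(-117649) = -1*2352980 = -2352980)
S = -2352980
S + Z = -2352980 + 1/4859 = -11433129819/4859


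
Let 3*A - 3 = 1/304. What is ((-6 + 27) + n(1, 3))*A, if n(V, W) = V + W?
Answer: 22825/912 ≈ 25.027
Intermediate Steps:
A = 913/912 (A = 1 + (⅓)/304 = 1 + (⅓)*(1/304) = 1 + 1/912 = 913/912 ≈ 1.0011)
((-6 + 27) + n(1, 3))*A = ((-6 + 27) + (1 + 3))*(913/912) = (21 + 4)*(913/912) = 25*(913/912) = 22825/912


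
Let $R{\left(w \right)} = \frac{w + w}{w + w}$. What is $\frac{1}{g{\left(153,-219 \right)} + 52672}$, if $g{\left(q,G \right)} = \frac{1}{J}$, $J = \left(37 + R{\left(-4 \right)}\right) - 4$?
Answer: $\frac{34}{1790849} \approx 1.8985 \cdot 10^{-5}$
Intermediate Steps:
$R{\left(w \right)} = 1$ ($R{\left(w \right)} = \frac{2 w}{2 w} = 2 w \frac{1}{2 w} = 1$)
$J = 34$ ($J = \left(37 + 1\right) - 4 = 38 - 4 = 34$)
$g{\left(q,G \right)} = \frac{1}{34}$
$\frac{1}{g{\left(153,-219 \right)} + 52672} = \frac{1}{\frac{1}{34} + 52672} = \frac{1}{\frac{1790849}{34}} = \frac{34}{1790849}$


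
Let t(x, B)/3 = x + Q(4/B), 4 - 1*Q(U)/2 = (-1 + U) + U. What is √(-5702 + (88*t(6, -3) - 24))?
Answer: I*√94 ≈ 9.6954*I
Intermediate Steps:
Q(U) = 10 - 4*U (Q(U) = 8 - 2*((-1 + U) + U) = 8 - 2*(-1 + 2*U) = 8 + (2 - 4*U) = 10 - 4*U)
t(x, B) = 30 - 48/B + 3*x (t(x, B) = 3*(x + (10 - 16/B)) = 3*(10 + x - 16/B) = 30 - 48/B + 3*x)
√(-5702 + (88*t(6, -3) - 24)) = √(-5702 + (88*(30 - 48/(-3) + 3*6) - 24)) = √(-5702 + (88*(30 - 48*(-⅓) + 18) - 24)) = √(-5702 + (88*(30 + 16 + 18) - 24)) = √(-5702 + (88*64 - 24)) = √(-5702 + (5632 - 24)) = √(-5702 + 5608) = √(-94) = I*√94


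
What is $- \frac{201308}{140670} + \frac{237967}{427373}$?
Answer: $- \frac{26279392997}{30059279955} \approx -0.87425$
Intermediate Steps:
$- \frac{201308}{140670} + \frac{237967}{427373} = \left(-201308\right) \frac{1}{140670} + 237967 \cdot \frac{1}{427373} = - \frac{100654}{70335} + \frac{237967}{427373} = - \frac{26279392997}{30059279955}$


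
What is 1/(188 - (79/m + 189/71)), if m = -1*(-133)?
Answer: 9443/1744538 ≈ 0.0054129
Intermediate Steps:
m = 133
1/(188 - (79/m + 189/71)) = 1/(188 - (79/133 + 189/71)) = 1/(188 - 1*30746/9443) = 1/(188 - 30746/9443) = 1/(1744538/9443) = 9443/1744538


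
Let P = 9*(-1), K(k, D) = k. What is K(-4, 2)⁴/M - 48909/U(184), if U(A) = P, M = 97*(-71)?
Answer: 112277993/20661 ≈ 5434.3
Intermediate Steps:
M = -6887
P = -9
U(A) = -9
K(-4, 2)⁴/M - 48909/U(184) = (-4)⁴/(-6887) - 48909/(-9) = 256*(-1/6887) - 48909*(-⅑) = -256/6887 + 16303/3 = 112277993/20661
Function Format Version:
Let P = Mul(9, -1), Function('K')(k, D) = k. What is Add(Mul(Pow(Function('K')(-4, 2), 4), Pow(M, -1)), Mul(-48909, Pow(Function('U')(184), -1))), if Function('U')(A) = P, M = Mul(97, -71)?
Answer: Rational(112277993, 20661) ≈ 5434.3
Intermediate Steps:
M = -6887
P = -9
Function('U')(A) = -9
Add(Mul(Pow(Function('K')(-4, 2), 4), Pow(M, -1)), Mul(-48909, Pow(Function('U')(184), -1))) = Add(Mul(Pow(-4, 4), Pow(-6887, -1)), Mul(-48909, Pow(-9, -1))) = Add(Mul(256, Rational(-1, 6887)), Mul(-48909, Rational(-1, 9))) = Add(Rational(-256, 6887), Rational(16303, 3)) = Rational(112277993, 20661)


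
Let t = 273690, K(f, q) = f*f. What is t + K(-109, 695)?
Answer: 285571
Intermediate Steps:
K(f, q) = f²
t + K(-109, 695) = 273690 + (-109)² = 273690 + 11881 = 285571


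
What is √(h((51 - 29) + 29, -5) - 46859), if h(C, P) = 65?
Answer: I*√46794 ≈ 216.32*I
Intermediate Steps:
√(h((51 - 29) + 29, -5) - 46859) = √(65 - 46859) = √(-46794) = I*√46794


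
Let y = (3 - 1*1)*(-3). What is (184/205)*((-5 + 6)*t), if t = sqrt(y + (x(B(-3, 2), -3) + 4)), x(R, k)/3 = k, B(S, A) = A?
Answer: 184*I*sqrt(11)/205 ≈ 2.9769*I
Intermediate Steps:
x(R, k) = 3*k
y = -6 (y = (3 - 1)*(-3) = 2*(-3) = -6)
t = I*sqrt(11) (t = sqrt(-6 + (3*(-3) + 4)) = sqrt(-6 + (-9 + 4)) = sqrt(-6 - 5) = sqrt(-11) = I*sqrt(11) ≈ 3.3166*I)
(184/205)*((-5 + 6)*t) = (184/205)*((-5 + 6)*(I*sqrt(11))) = (184*(1/205))*(1*(I*sqrt(11))) = 184*(I*sqrt(11))/205 = 184*I*sqrt(11)/205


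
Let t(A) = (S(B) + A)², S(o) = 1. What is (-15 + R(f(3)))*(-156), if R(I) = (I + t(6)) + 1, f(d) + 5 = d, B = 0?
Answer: -5148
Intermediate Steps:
f(d) = -5 + d
t(A) = (1 + A)²
R(I) = 50 + I (R(I) = (I + (1 + 6)²) + 1 = (I + 7²) + 1 = (I + 49) + 1 = (49 + I) + 1 = 50 + I)
(-15 + R(f(3)))*(-156) = (-15 + (50 + (-5 + 3)))*(-156) = (-15 + (50 - 2))*(-156) = (-15 + 48)*(-156) = 33*(-156) = -5148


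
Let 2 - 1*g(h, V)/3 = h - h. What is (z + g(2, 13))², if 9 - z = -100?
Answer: 13225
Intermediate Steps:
z = 109 (z = 9 - 1*(-100) = 9 + 100 = 109)
g(h, V) = 6 (g(h, V) = 6 - 3*(h - h) = 6 - 3*0 = 6 + 0 = 6)
(z + g(2, 13))² = (109 + 6)² = 115² = 13225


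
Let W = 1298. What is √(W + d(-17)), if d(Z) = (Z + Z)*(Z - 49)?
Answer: √3542 ≈ 59.515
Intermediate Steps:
d(Z) = 2*Z*(-49 + Z) (d(Z) = (2*Z)*(-49 + Z) = 2*Z*(-49 + Z))
√(W + d(-17)) = √(1298 + 2*(-17)*(-49 - 17)) = √(1298 + 2*(-17)*(-66)) = √(1298 + 2244) = √3542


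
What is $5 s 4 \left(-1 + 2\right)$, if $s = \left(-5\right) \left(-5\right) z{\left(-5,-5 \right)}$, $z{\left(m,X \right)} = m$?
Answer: $-2500$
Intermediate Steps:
$s = -125$ ($s = \left(-5\right) \left(-5\right) \left(-5\right) = 25 \left(-5\right) = -125$)
$5 s 4 \left(-1 + 2\right) = 5 \left(-125\right) 4 \left(-1 + 2\right) = - 625 \cdot 4 \cdot 1 = \left(-625\right) 4 = -2500$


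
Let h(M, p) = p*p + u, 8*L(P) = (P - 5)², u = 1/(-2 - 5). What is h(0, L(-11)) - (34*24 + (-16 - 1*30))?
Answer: 1777/7 ≈ 253.86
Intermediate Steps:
u = -⅐ (u = 1/(-7) = -⅐ ≈ -0.14286)
L(P) = (-5 + P)²/8 (L(P) = (P - 5)²/8 = (-5 + P)²/8)
h(M, p) = -⅐ + p² (h(M, p) = p*p - ⅐ = p² - ⅐ = -⅐ + p²)
h(0, L(-11)) - (34*24 + (-16 - 1*30)) = (-⅐ + ((-5 - 11)²/8)²) - (34*24 + (-16 - 1*30)) = (-⅐ + ((⅛)*(-16)²)²) - (816 + (-16 - 30)) = (-⅐ + ((⅛)*256)²) - (816 - 46) = (-⅐ + 32²) - 1*770 = (-⅐ + 1024) - 770 = 7167/7 - 770 = 1777/7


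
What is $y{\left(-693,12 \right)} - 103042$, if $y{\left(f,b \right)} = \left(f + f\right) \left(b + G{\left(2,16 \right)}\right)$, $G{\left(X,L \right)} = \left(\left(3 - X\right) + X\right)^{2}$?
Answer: $-132148$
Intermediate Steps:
$G{\left(X,L \right)} = 9$ ($G{\left(X,L \right)} = 3^{2} = 9$)
$y{\left(f,b \right)} = 2 f \left(9 + b\right)$ ($y{\left(f,b \right)} = \left(f + f\right) \left(b + 9\right) = 2 f \left(9 + b\right)$)
$y{\left(-693,12 \right)} - 103042 = 2 \left(-693\right) \left(9 + 12\right) - 103042 = 2 \left(-693\right) 21 - 103042 = -29106 - 103042 = -132148$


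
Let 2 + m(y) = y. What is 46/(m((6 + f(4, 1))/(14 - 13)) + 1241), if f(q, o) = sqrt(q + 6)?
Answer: 11454/310003 - 46*sqrt(10)/1550015 ≈ 0.036854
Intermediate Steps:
f(q, o) = sqrt(6 + q)
m(y) = -2 + y
46/(m((6 + f(4, 1))/(14 - 13)) + 1241) = 46/((-2 + (6 + sqrt(6 + 4))/(14 - 13)) + 1241) = 46/((-2 + (6 + sqrt(10))/1) + 1241) = 46/((-2 + (6 + sqrt(10))*1) + 1241) = 46/((-2 + (6 + sqrt(10))) + 1241) = 46/((4 + sqrt(10)) + 1241) = 46/(1245 + sqrt(10))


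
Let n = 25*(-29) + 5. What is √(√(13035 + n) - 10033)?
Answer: √(-10033 + √12315) ≈ 99.609*I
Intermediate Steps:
n = -720 (n = -725 + 5 = -720)
√(√(13035 + n) - 10033) = √(√(13035 - 720) - 10033) = √(√12315 - 10033) = √(-10033 + √12315)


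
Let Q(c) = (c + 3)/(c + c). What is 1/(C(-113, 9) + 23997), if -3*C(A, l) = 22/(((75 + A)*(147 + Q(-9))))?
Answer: 8398/201526817 ≈ 4.1672e-5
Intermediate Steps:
Q(c) = (3 + c)/(2*c) (Q(c) = (3 + c)/((2*c)) = (3 + c)*(1/(2*c)) = (3 + c)/(2*c))
C(A, l) = -22/(3*(11050 + 442*A/3)) (C(A, l) = -22/(3*((75 + A)*(147 + (½)*(3 - 9)/(-9)))) = -22/(3*((75 + A)*(147 + (½)*(-⅑)*(-6)))) = -22/(3*((75 + A)*(147 + ⅓))) = -22/(3*((75 + A)*(442/3))) = -22/(3*(11050 + 442*A/3)))
1/(C(-113, 9) + 23997) = 1/(-11/(16575 + 221*(-113)) + 23997) = 1/(-11/(16575 - 24973) + 23997) = 1/(-11/(-8398) + 23997) = 1/(-11*(-1/8398) + 23997) = 1/(11/8398 + 23997) = 1/(201526817/8398) = 8398/201526817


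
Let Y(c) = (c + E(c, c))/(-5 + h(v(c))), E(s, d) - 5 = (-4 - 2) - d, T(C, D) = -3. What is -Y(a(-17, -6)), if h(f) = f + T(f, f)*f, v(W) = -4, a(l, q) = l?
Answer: ⅓ ≈ 0.33333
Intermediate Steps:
E(s, d) = -1 - d (E(s, d) = 5 + ((-4 - 2) - d) = 5 + (-6 - d) = -1 - d)
h(f) = -2*f (h(f) = f - 3*f = -2*f)
Y(c) = -⅓ (Y(c) = (c + (-1 - c))/(-5 - 2*(-4)) = -1/(-5 + 8) = -1/3 = -1*⅓ = -⅓)
-Y(a(-17, -6)) = -1*(-⅓) = ⅓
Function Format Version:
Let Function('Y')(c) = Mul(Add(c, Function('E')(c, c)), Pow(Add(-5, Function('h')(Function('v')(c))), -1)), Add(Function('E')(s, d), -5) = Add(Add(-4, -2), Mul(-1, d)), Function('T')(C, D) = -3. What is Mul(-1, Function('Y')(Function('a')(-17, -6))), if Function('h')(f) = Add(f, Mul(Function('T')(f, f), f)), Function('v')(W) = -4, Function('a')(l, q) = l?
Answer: Rational(1, 3) ≈ 0.33333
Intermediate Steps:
Function('E')(s, d) = Add(-1, Mul(-1, d)) (Function('E')(s, d) = Add(5, Add(Add(-4, -2), Mul(-1, d))) = Add(5, Add(-6, Mul(-1, d))) = Add(-1, Mul(-1, d)))
Function('h')(f) = Mul(-2, f) (Function('h')(f) = Add(f, Mul(-3, f)) = Mul(-2, f))
Function('Y')(c) = Rational(-1, 3) (Function('Y')(c) = Mul(Add(c, Add(-1, Mul(-1, c))), Pow(Add(-5, Mul(-2, -4)), -1)) = Mul(-1, Pow(Add(-5, 8), -1)) = Mul(-1, Pow(3, -1)) = Mul(-1, Rational(1, 3)) = Rational(-1, 3))
Mul(-1, Function('Y')(Function('a')(-17, -6))) = Mul(-1, Rational(-1, 3)) = Rational(1, 3)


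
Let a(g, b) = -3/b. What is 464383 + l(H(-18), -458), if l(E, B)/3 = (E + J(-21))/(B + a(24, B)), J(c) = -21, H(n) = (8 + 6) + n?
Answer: 97409476813/209761 ≈ 4.6438e+5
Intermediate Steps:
H(n) = 14 + n
l(E, B) = 3*(-21 + E)/(B - 3/B) (l(E, B) = 3*((E - 21)/(B - 3/B)) = 3*((-21 + E)/(B - 3/B)) = 3*(-21 + E)/(B - 3/B))
464383 + l(H(-18), -458) = 464383 + 3*(-458)*(-21 + (14 - 18))/(-3 + (-458)²) = 464383 + 3*(-458)*(-21 - 4)/(-3 + 209764) = 464383 + 3*(-458)*(-25)/209761 = 464383 + 3*(-458)*(1/209761)*(-25) = 464383 + 34350/209761 = 97409476813/209761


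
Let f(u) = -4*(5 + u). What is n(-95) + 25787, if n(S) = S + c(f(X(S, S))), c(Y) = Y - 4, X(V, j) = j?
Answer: 26048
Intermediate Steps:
f(u) = -20 - 4*u
c(Y) = -4 + Y
n(S) = -24 - 3*S (n(S) = S + (-4 + (-20 - 4*S)) = S + (-24 - 4*S) = -24 - 3*S)
n(-95) + 25787 = (-24 - 3*(-95)) + 25787 = (-24 + 285) + 25787 = 261 + 25787 = 26048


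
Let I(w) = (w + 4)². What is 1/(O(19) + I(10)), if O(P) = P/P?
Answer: 1/197 ≈ 0.0050761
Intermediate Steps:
O(P) = 1
I(w) = (4 + w)²
1/(O(19) + I(10)) = 1/(1 + (4 + 10)²) = 1/(1 + 14²) = 1/(1 + 196) = 1/197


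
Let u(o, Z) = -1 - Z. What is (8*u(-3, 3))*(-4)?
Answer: 128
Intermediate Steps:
(8*u(-3, 3))*(-4) = (8*(-1 - 1*3))*(-4) = (8*(-1 - 3))*(-4) = (8*(-4))*(-4) = -32*(-4) = 128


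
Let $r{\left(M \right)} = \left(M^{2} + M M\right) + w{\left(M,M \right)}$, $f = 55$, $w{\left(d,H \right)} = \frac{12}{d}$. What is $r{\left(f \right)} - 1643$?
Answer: $\frac{242397}{55} \approx 4407.2$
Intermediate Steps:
$r{\left(M \right)} = 2 M^{2} + \frac{12}{M}$ ($r{\left(M \right)} = \left(M^{2} + M M\right) + \frac{12}{M} = \left(M^{2} + M^{2}\right) + \frac{12}{M} = 2 M^{2} + \frac{12}{M}$)
$r{\left(f \right)} - 1643 = \frac{2 \left(6 + 55^{3}\right)}{55} - 1643 = 2 \cdot \frac{1}{55} \left(6 + 166375\right) - 1643 = 2 \cdot \frac{1}{55} \cdot 166381 - 1643 = \frac{332762}{55} - 1643 = \frac{242397}{55}$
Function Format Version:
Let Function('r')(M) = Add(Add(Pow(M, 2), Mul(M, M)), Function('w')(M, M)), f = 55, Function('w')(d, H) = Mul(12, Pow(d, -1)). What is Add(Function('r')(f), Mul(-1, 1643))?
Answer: Rational(242397, 55) ≈ 4407.2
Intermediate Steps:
Function('r')(M) = Add(Mul(2, Pow(M, 2)), Mul(12, Pow(M, -1))) (Function('r')(M) = Add(Add(Pow(M, 2), Mul(M, M)), Mul(12, Pow(M, -1))) = Add(Add(Pow(M, 2), Pow(M, 2)), Mul(12, Pow(M, -1))) = Add(Mul(2, Pow(M, 2)), Mul(12, Pow(M, -1))))
Add(Function('r')(f), Mul(-1, 1643)) = Add(Mul(2, Pow(55, -1), Add(6, Pow(55, 3))), Mul(-1, 1643)) = Add(Mul(2, Rational(1, 55), Add(6, 166375)), -1643) = Add(Mul(2, Rational(1, 55), 166381), -1643) = Add(Rational(332762, 55), -1643) = Rational(242397, 55)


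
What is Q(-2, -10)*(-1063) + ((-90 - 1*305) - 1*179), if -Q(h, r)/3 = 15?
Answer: 47261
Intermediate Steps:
Q(h, r) = -45 (Q(h, r) = -3*15 = -45)
Q(-2, -10)*(-1063) + ((-90 - 1*305) - 1*179) = -45*(-1063) + ((-90 - 1*305) - 1*179) = 47835 + ((-90 - 305) - 179) = 47835 + (-395 - 179) = 47835 - 574 = 47261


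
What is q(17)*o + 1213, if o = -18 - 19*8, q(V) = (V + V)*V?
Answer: -97047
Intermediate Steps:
q(V) = 2*V² (q(V) = (2*V)*V = 2*V²)
o = -170 (o = -18 - 152 = -170)
q(17)*o + 1213 = (2*17²)*(-170) + 1213 = (2*289)*(-170) + 1213 = 578*(-170) + 1213 = -98260 + 1213 = -97047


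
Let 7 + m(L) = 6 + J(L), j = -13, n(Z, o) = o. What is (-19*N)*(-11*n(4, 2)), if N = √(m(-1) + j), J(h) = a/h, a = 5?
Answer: 418*I*√19 ≈ 1822.0*I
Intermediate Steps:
J(h) = 5/h
m(L) = -1 + 5/L (m(L) = -7 + (6 + 5/L) = -1 + 5/L)
N = I*√19 (N = √((5 - 1*(-1))/(-1) - 13) = √(-(5 + 1) - 13) = √(-1*6 - 13) = √(-6 - 13) = √(-19) = I*√19 ≈ 4.3589*I)
(-19*N)*(-11*n(4, 2)) = (-19*I*√19)*(-11*2) = -19*I*√19*(-22) = 418*I*√19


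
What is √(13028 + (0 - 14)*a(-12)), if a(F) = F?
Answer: 2*√3299 ≈ 114.87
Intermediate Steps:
√(13028 + (0 - 14)*a(-12)) = √(13028 + (0 - 14)*(-12)) = √(13028 - 14*(-12)) = √(13028 + 168) = √13196 = 2*√3299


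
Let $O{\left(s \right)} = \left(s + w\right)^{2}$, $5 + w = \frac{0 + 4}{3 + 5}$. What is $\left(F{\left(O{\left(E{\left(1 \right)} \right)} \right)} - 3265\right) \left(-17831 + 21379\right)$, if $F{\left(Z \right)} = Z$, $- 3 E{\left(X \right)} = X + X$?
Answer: $- \frac{103405573}{9} \approx -1.149 \cdot 10^{7}$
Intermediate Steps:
$w = - \frac{9}{2}$ ($w = -5 + \frac{0 + 4}{3 + 5} = -5 + \frac{4}{8} = -5 + 4 \cdot \frac{1}{8} = -5 + \frac{1}{2} = - \frac{9}{2} \approx -4.5$)
$E{\left(X \right)} = - \frac{2 X}{3}$ ($E{\left(X \right)} = - \frac{X + X}{3} = - \frac{2 X}{3}$)
$O{\left(s \right)} = \left(- \frac{9}{2} + s\right)^{2}$ ($O{\left(s \right)} = \left(s - \frac{9}{2}\right)^{2} = \left(- \frac{9}{2} + s\right)^{2}$)
$\left(F{\left(O{\left(E{\left(1 \right)} \right)} \right)} - 3265\right) \left(-17831 + 21379\right) = \left(\frac{\left(-9 + 2 \left(\left(- \frac{2}{3}\right) 1\right)\right)^{2}}{4} - 3265\right) \left(-17831 + 21379\right) = \left(\frac{\left(-9 + 2 \left(- \frac{2}{3}\right)\right)^{2}}{4} - 3265\right) 3548 = \left(\frac{\left(-9 - \frac{4}{3}\right)^{2}}{4} - 3265\right) 3548 = \left(\frac{\left(- \frac{31}{3}\right)^{2}}{4} - 3265\right) 3548 = \left(\frac{1}{4} \cdot \frac{961}{9} - 3265\right) 3548 = \left(\frac{961}{36} - 3265\right) 3548 = \left(- \frac{116579}{36}\right) 3548 = - \frac{103405573}{9}$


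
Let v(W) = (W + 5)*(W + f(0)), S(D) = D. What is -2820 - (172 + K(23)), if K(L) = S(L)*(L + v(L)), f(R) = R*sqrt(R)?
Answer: -18333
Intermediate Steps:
f(R) = R**(3/2)
v(W) = W*(5 + W) (v(W) = (W + 5)*(W + 0**(3/2)) = (5 + W)*(W + 0) = (5 + W)*W = W*(5 + W))
K(L) = L*(L + L*(5 + L))
-2820 - (172 + K(23)) = -2820 - (172 + 23**2*(6 + 23)) = -2820 - (172 + 529*29) = -2820 - (172 + 15341) = -2820 - 1*15513 = -2820 - 15513 = -18333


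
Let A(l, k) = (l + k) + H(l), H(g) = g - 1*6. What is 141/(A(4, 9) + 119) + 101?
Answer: 13271/130 ≈ 102.08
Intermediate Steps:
H(g) = -6 + g (H(g) = g - 6 = -6 + g)
A(l, k) = -6 + k + 2*l (A(l, k) = (l + k) + (-6 + l) = (k + l) + (-6 + l) = -6 + k + 2*l)
141/(A(4, 9) + 119) + 101 = 141/((-6 + 9 + 2*4) + 119) + 101 = 141/((-6 + 9 + 8) + 119) + 101 = 141/(11 + 119) + 101 = 141/130 + 101 = 13271/130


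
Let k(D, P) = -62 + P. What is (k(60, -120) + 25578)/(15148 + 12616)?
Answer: 6349/6941 ≈ 0.91471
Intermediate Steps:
(k(60, -120) + 25578)/(15148 + 12616) = ((-62 - 120) + 25578)/(15148 + 12616) = (-182 + 25578)/27764 = 25396*(1/27764) = 6349/6941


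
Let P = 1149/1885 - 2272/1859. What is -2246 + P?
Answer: -605585663/269555 ≈ -2246.6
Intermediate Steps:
P = -165133/269555 (P = 1149*(1/1885) - 2272*1/1859 = 1149/1885 - 2272/1859 = -165133/269555 ≈ -0.61261)
-2246 + P = -2246 - 165133/269555 = -605585663/269555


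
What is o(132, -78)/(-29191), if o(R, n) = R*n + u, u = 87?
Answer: 10209/29191 ≈ 0.34973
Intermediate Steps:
o(R, n) = 87 + R*n (o(R, n) = R*n + 87 = 87 + R*n)
o(132, -78)/(-29191) = (87 + 132*(-78))/(-29191) = (87 - 10296)*(-1/29191) = -10209*(-1/29191) = 10209/29191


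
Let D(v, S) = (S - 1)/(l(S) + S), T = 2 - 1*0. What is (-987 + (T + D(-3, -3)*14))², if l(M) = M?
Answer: 8567329/9 ≈ 9.5193e+5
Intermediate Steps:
T = 2 (T = 2 + 0 = 2)
D(v, S) = (-1 + S)/(2*S) (D(v, S) = (S - 1)/(S + S) = (-1 + S)/((2*S)) = (-1 + S)*(1/(2*S)) = (-1 + S)/(2*S))
(-987 + (T + D(-3, -3)*14))² = (-987 + (2 + ((½)*(-1 - 3)/(-3))*14))² = (-987 + (2 + ((½)*(-⅓)*(-4))*14))² = (-987 + (2 + (⅔)*14))² = (-987 + (2 + 28/3))² = (-987 + 34/3)² = (-2927/3)² = 8567329/9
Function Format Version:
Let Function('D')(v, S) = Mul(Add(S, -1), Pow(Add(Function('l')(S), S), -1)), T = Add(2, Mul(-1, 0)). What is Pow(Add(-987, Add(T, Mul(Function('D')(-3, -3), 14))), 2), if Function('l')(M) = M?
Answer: Rational(8567329, 9) ≈ 9.5193e+5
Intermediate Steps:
T = 2 (T = Add(2, 0) = 2)
Function('D')(v, S) = Mul(Rational(1, 2), Pow(S, -1), Add(-1, S)) (Function('D')(v, S) = Mul(Add(S, -1), Pow(Add(S, S), -1)) = Mul(Add(-1, S), Pow(Mul(2, S), -1)) = Mul(Add(-1, S), Mul(Rational(1, 2), Pow(S, -1))) = Mul(Rational(1, 2), Pow(S, -1), Add(-1, S)))
Pow(Add(-987, Add(T, Mul(Function('D')(-3, -3), 14))), 2) = Pow(Add(-987, Add(2, Mul(Mul(Rational(1, 2), Pow(-3, -1), Add(-1, -3)), 14))), 2) = Pow(Add(-987, Add(2, Mul(Mul(Rational(1, 2), Rational(-1, 3), -4), 14))), 2) = Pow(Add(-987, Add(2, Mul(Rational(2, 3), 14))), 2) = Pow(Add(-987, Add(2, Rational(28, 3))), 2) = Pow(Add(-987, Rational(34, 3)), 2) = Pow(Rational(-2927, 3), 2) = Rational(8567329, 9)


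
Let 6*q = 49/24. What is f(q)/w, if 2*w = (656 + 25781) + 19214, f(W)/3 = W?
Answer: 49/1095624 ≈ 4.4723e-5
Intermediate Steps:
q = 49/144 (q = (49/24)/6 = (49*(1/24))/6 = (1/6)*(49/24) = 49/144 ≈ 0.34028)
f(W) = 3*W
w = 45651/2 (w = ((656 + 25781) + 19214)/2 = (26437 + 19214)/2 = (1/2)*45651 = 45651/2 ≈ 22826.)
f(q)/w = (3*(49/144))/(45651/2) = (49/48)*(2/45651) = 49/1095624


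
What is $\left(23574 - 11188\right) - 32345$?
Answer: $-19959$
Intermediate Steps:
$\left(23574 - 11188\right) - 32345 = 12386 - 32345 = -19959$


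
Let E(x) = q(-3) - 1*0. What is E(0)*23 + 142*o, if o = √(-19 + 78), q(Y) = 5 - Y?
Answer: 184 + 142*√59 ≈ 1274.7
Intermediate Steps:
E(x) = 8 (E(x) = (5 - 1*(-3)) - 1*0 = (5 + 3) + 0 = 8 + 0 = 8)
o = √59 ≈ 7.6811
E(0)*23 + 142*o = 8*23 + 142*√59 = 184 + 142*√59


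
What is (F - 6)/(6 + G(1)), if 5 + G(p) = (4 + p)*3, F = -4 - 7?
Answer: -17/16 ≈ -1.0625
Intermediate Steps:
F = -11
G(p) = 7 + 3*p (G(p) = -5 + (4 + p)*3 = -5 + (12 + 3*p) = 7 + 3*p)
(F - 6)/(6 + G(1)) = (-11 - 6)/(6 + (7 + 3*1)) = -17/(6 + (7 + 3)) = -17/(6 + 10) = -17/16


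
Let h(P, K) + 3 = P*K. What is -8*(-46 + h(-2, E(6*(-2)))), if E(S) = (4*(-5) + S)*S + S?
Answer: 6344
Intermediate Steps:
E(S) = S + S*(-20 + S) (E(S) = (-20 + S)*S + S = S*(-20 + S) + S = S + S*(-20 + S))
h(P, K) = -3 + K*P (h(P, K) = -3 + P*K = -3 + K*P)
-8*(-46 + h(-2, E(6*(-2)))) = -8*(-46 + (-3 + ((6*(-2))*(-19 + 6*(-2)))*(-2))) = -8*(-46 + (-3 - 12*(-19 - 12)*(-2))) = -8*(-46 + (-3 - 12*(-31)*(-2))) = -8*(-46 + (-3 + 372*(-2))) = -8*(-46 + (-3 - 744)) = -8*(-46 - 747) = -8*(-793) = 6344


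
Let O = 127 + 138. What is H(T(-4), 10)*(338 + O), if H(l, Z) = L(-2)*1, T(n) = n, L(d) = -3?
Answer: -1809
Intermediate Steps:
H(l, Z) = -3 (H(l, Z) = -3*1 = -3)
O = 265
H(T(-4), 10)*(338 + O) = -3*(338 + 265) = -3*603 = -1809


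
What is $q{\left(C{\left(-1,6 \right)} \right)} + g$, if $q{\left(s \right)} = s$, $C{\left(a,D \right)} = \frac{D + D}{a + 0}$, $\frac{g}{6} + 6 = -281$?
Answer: $-1734$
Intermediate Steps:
$g = -1722$ ($g = -36 + 6 \left(-281\right) = -36 - 1686 = -1722$)
$C{\left(a,D \right)} = \frac{2 D}{a}$
$q{\left(C{\left(-1,6 \right)} \right)} + g = 2 \cdot 6 \frac{1}{-1} - 1722 = 2 \cdot 6 \left(-1\right) - 1722 = -12 - 1722 = -1734$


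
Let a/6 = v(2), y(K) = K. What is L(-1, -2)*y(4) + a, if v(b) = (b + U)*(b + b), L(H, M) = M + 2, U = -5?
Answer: -72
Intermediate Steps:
L(H, M) = 2 + M
v(b) = 2*b*(-5 + b) (v(b) = (b - 5)*(b + b) = (-5 + b)*(2*b) = 2*b*(-5 + b))
a = -72 (a = 6*(2*2*(-5 + 2)) = 6*(2*2*(-3)) = 6*(-12) = -72)
L(-1, -2)*y(4) + a = (2 - 2)*4 - 72 = 0*4 - 72 = 0 - 72 = -72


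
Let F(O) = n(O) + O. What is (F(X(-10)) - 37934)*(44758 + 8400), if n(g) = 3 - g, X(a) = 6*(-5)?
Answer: -2016336098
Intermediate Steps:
X(a) = -30
F(O) = 3 (F(O) = (3 - O) + O = 3)
(F(X(-10)) - 37934)*(44758 + 8400) = (3 - 37934)*(44758 + 8400) = -37931*53158 = -2016336098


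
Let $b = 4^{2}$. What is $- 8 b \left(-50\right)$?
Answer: $6400$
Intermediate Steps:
$b = 16$
$- 8 b \left(-50\right) = \left(-8\right) 16 \left(-50\right) = \left(-128\right) \left(-50\right) = 6400$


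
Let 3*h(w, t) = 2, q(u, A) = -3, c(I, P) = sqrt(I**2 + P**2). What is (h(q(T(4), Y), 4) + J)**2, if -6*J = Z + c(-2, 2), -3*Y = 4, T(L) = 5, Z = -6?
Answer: (5 - sqrt(2))**2/9 ≈ 1.4287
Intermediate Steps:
Y = -4/3 (Y = -1/3*4 = -4/3 ≈ -1.3333)
J = 1 - sqrt(2)/3 (J = -(-6 + sqrt((-2)**2 + 2**2))/6 = -(-6 + sqrt(4 + 4))/6 = -(-6 + sqrt(8))/6 = -(-6 + 2*sqrt(2))/6 = 1 - sqrt(2)/3 ≈ 0.52860)
h(w, t) = 2/3 (h(w, t) = (1/3)*2 = 2/3)
(h(q(T(4), Y), 4) + J)**2 = (2/3 + (1 - sqrt(2)/3))**2 = (5/3 - sqrt(2)/3)**2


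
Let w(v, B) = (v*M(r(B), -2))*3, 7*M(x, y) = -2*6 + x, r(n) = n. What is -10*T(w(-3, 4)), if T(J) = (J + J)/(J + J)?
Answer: -10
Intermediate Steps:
M(x, y) = -12/7 + x/7 (M(x, y) = (-2*6 + x)/7 = (-12 + x)/7 = -12/7 + x/7)
w(v, B) = 3*v*(-12/7 + B/7) (w(v, B) = (v*(-12/7 + B/7))*3 = 3*v*(-12/7 + B/7))
T(J) = 1 (T(J) = (2*J)/((2*J)) = (2*J)*(1/(2*J)) = 1)
-10*T(w(-3, 4)) = -10*1 = -10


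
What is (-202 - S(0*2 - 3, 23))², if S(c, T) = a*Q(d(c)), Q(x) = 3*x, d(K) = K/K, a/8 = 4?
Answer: 88804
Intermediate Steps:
a = 32 (a = 8*4 = 32)
d(K) = 1
S(c, T) = 96 (S(c, T) = 32*(3*1) = 32*3 = 96)
(-202 - S(0*2 - 3, 23))² = (-202 - 1*96)² = (-202 - 96)² = (-298)² = 88804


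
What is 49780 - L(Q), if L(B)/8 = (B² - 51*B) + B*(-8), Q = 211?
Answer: -206796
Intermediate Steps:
L(B) = -472*B + 8*B² (L(B) = 8*((B² - 51*B) + B*(-8)) = 8*((B² - 51*B) - 8*B) = 8*(B² - 59*B) = -472*B + 8*B²)
49780 - L(Q) = 49780 - 8*211*(-59 + 211) = 49780 - 8*211*152 = 49780 - 1*256576 = 49780 - 256576 = -206796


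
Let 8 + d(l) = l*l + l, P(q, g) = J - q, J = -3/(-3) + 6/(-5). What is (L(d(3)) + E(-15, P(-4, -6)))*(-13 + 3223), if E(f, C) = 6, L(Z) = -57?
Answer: -163710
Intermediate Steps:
J = -1/5 (J = -3*(-1/3) + 6*(-1/5) = 1 - 6/5 = -1/5 ≈ -0.20000)
P(q, g) = -1/5 - q
d(l) = -8 + l + l**2 (d(l) = -8 + (l*l + l) = -8 + (l**2 + l) = -8 + (l + l**2) = -8 + l + l**2)
(L(d(3)) + E(-15, P(-4, -6)))*(-13 + 3223) = (-57 + 6)*(-13 + 3223) = -51*3210 = -163710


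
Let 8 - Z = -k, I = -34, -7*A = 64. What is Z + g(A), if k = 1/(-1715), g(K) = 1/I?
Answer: 464731/58310 ≈ 7.9700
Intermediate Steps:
A = -64/7 (A = -⅐*64 = -64/7 ≈ -9.1429)
g(K) = -1/34 (g(K) = 1/(-34) = -1/34)
k = -1/1715 ≈ -0.00058309
Z = 13719/1715 (Z = 8 - (-1)*(-1)/1715 = 8 - 1*1/1715 = 8 - 1/1715 = 13719/1715 ≈ 7.9994)
Z + g(A) = 13719/1715 - 1/34 = 464731/58310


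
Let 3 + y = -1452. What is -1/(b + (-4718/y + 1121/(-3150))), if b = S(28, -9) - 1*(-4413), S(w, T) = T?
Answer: -305550/1346524243 ≈ -0.00022692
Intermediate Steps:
y = -1455 (y = -3 - 1452 = -1455)
b = 4404 (b = -9 - 1*(-4413) = -9 + 4413 = 4404)
-1/(b + (-4718/y + 1121/(-3150))) = -1/(4404 + (-4718/(-1455) + 1121/(-3150))) = -1/(4404 + (-4718*(-1/1455) + 1121*(-1/3150))) = -1/(4404 + (4718/1455 - 1121/3150)) = -1/(4404 + 882043/305550) = -1/1346524243/305550 = -1*305550/1346524243 = -305550/1346524243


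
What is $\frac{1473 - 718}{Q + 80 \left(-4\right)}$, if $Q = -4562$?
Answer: $- \frac{755}{4882} \approx -0.15465$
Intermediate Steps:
$\frac{1473 - 718}{Q + 80 \left(-4\right)} = \frac{1473 - 718}{-4562 + 80 \left(-4\right)} = \frac{755}{-4562 - 320} = \frac{755}{-4882} = 755 \left(- \frac{1}{4882}\right) = - \frac{755}{4882}$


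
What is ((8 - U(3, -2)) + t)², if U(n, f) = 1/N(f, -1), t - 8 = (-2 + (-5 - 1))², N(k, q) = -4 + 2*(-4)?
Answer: 923521/144 ≈ 6413.3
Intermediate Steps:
N(k, q) = -12 (N(k, q) = -4 - 8 = -12)
t = 72 (t = 8 + (-2 + (-5 - 1))² = 8 + (-2 - 6)² = 8 + (-8)² = 8 + 64 = 72)
U(n, f) = -1/12 (U(n, f) = 1/(-12) = -1/12)
((8 - U(3, -2)) + t)² = ((8 - 1*(-1/12)) + 72)² = ((8 + 1/12) + 72)² = (97/12 + 72)² = (961/12)² = 923521/144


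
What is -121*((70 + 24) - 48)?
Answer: -5566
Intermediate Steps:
-121*((70 + 24) - 48) = -121*(94 - 48) = -121*46 = -5566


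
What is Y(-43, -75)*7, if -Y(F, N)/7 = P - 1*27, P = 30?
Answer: -147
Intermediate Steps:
Y(F, N) = -21 (Y(F, N) = -7*(30 - 1*27) = -7*(30 - 27) = -7*3 = -21)
Y(-43, -75)*7 = -21*7 = -147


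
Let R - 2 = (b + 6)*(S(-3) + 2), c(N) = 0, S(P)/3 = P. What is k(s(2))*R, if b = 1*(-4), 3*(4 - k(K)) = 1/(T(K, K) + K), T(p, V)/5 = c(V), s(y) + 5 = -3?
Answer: -97/2 ≈ -48.500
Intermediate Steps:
S(P) = 3*P
s(y) = -8 (s(y) = -5 - 3 = -8)
T(p, V) = 0 (T(p, V) = 5*0 = 0)
k(K) = 4 - 1/(3*K) (k(K) = 4 - 1/(3*(0 + K)) = 4 - 1/(3*K))
b = -4
R = -12 (R = 2 + (-4 + 6)*(3*(-3) + 2) = 2 + 2*(-9 + 2) = 2 + 2*(-7) = 2 - 14 = -12)
k(s(2))*R = (4 - ⅓/(-8))*(-12) = (4 - ⅓*(-⅛))*(-12) = (4 + 1/24)*(-12) = (97/24)*(-12) = -97/2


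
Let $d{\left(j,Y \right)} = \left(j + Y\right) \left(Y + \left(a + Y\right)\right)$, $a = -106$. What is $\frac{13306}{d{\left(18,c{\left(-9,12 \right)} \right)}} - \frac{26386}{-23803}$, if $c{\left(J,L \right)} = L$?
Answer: $- \frac{125906579}{29277690} \approx -4.3004$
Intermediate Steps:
$d{\left(j,Y \right)} = \left(-106 + 2 Y\right) \left(Y + j\right)$ ($d{\left(j,Y \right)} = \left(j + Y\right) \left(Y + \left(-106 + Y\right)\right) = \left(Y + j\right) \left(-106 + 2 Y\right) = \left(-106 + 2 Y\right) \left(Y + j\right)$)
$\frac{13306}{d{\left(18,c{\left(-9,12 \right)} \right)}} - \frac{26386}{-23803} = \frac{13306}{\left(-106\right) 12 - 1908 + 2 \cdot 12^{2} + 2 \cdot 12 \cdot 18} - \frac{26386}{-23803} = \frac{13306}{-1272 - 1908 + 2 \cdot 144 + 432} - - \frac{26386}{23803} = \frac{13306}{-1272 - 1908 + 288 + 432} + \frac{26386}{23803} = \frac{13306}{-2460} + \frac{26386}{23803} = 13306 \left(- \frac{1}{2460}\right) + \frac{26386}{23803} = - \frac{6653}{1230} + \frac{26386}{23803} = - \frac{125906579}{29277690}$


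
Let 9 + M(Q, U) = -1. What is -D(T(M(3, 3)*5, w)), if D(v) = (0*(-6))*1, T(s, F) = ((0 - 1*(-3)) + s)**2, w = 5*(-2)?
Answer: 0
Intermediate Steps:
w = -10
M(Q, U) = -10 (M(Q, U) = -9 - 1 = -10)
T(s, F) = (3 + s)**2 (T(s, F) = ((0 + 3) + s)**2 = (3 + s)**2)
D(v) = 0 (D(v) = 0*1 = 0)
-D(T(M(3, 3)*5, w)) = -1*0 = 0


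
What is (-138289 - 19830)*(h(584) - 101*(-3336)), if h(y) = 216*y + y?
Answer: -73314088016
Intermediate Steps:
h(y) = 217*y
(-138289 - 19830)*(h(584) - 101*(-3336)) = (-138289 - 19830)*(217*584 - 101*(-3336)) = -158119*(126728 + 336936) = -158119*463664 = -73314088016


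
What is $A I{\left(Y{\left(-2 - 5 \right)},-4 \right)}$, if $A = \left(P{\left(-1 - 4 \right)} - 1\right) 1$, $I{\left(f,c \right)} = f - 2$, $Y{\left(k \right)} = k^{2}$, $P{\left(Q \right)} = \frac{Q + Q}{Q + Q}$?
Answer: $0$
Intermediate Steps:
$P{\left(Q \right)} = 1$ ($P{\left(Q \right)} = \frac{2 Q}{2 Q} = 2 Q \frac{1}{2 Q} = 1$)
$I{\left(f,c \right)} = -2 + f$
$A = 0$ ($A = \left(1 - 1\right) 1 = 0 \cdot 1 = 0$)
$A I{\left(Y{\left(-2 - 5 \right)},-4 \right)} = 0 \left(-2 + \left(-2 - 5\right)^{2}\right) = 0 \left(-2 + \left(-7\right)^{2}\right) = 0 \left(-2 + 49\right) = 0 \cdot 47 = 0$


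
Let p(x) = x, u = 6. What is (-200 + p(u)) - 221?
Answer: -415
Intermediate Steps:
(-200 + p(u)) - 221 = (-200 + 6) - 221 = -194 - 221 = -415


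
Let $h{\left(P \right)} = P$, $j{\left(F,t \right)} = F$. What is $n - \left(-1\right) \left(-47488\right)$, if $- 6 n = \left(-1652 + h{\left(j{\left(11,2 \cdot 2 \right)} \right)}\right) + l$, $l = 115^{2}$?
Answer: $- \frac{148256}{3} \approx -49419.0$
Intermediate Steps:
$l = 13225$
$n = - \frac{5792}{3}$ ($n = - \frac{\left(-1652 + 11\right) + 13225}{6} = - \frac{-1641 + 13225}{6} = \left(- \frac{1}{6}\right) 11584 = - \frac{5792}{3} \approx -1930.7$)
$n - \left(-1\right) \left(-47488\right) = - \frac{5792}{3} - \left(-1\right) \left(-47488\right) = - \frac{5792}{3} - 47488 = - \frac{148256}{3}$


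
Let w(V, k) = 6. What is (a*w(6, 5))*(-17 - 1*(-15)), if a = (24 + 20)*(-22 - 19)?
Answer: 21648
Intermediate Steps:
a = -1804 (a = 44*(-41) = -1804)
(a*w(6, 5))*(-17 - 1*(-15)) = (-1804*6)*(-17 - 1*(-15)) = -10824*(-17 + 15) = -10824*(-2) = 21648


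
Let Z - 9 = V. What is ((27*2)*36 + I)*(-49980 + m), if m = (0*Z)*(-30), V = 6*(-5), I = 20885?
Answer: -1140993420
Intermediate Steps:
V = -30
Z = -21 (Z = 9 - 30 = -21)
m = 0 (m = (0*(-21))*(-30) = 0*(-30) = 0)
((27*2)*36 + I)*(-49980 + m) = ((27*2)*36 + 20885)*(-49980 + 0) = (54*36 + 20885)*(-49980) = (1944 + 20885)*(-49980) = 22829*(-49980) = -1140993420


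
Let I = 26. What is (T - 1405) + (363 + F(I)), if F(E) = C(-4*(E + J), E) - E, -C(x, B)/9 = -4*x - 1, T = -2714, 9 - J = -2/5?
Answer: -44353/5 ≈ -8870.6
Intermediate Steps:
J = 47/5 (J = 9 - (-2)/5 = 9 - 1*(-2/5) = 9 + 2/5 = 47/5 ≈ 9.4000)
C(x, B) = 9 + 36*x (C(x, B) = -9*(-4*x - 1) = -9*(-1 - 4*x) = 9 + 36*x)
F(E) = -6723/5 - 145*E (F(E) = (9 + 36*(-4*(E + 47/5))) - E = (9 + 36*(-4*(47/5 + E))) - E = (9 + 36*(-188/5 - 4*E)) - E = (9 + (-6768/5 - 144*E)) - E = (-6723/5 - 144*E) - E = -6723/5 - 145*E)
(T - 1405) + (363 + F(I)) = (-2714 - 1405) + (363 + (-6723/5 - 145*26)) = -4119 + (363 + (-6723/5 - 3770)) = -4119 + (363 - 25573/5) = -4119 - 23758/5 = -44353/5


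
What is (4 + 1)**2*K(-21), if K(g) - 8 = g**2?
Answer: 11225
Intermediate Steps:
K(g) = 8 + g**2
(4 + 1)**2*K(-21) = (4 + 1)**2*(8 + (-21)**2) = 5**2*(8 + 441) = 25*449 = 11225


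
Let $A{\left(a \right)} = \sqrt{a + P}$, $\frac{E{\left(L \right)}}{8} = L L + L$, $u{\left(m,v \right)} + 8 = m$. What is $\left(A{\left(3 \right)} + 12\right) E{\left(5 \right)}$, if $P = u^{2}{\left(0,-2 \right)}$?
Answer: $2880 + 240 \sqrt{67} \approx 4844.5$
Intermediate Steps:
$u{\left(m,v \right)} = -8 + m$
$E{\left(L \right)} = 8 L + 8 L^{2}$ ($E{\left(L \right)} = 8 \left(L L + L\right) = 8 \left(L^{2} + L\right) = 8 \left(L + L^{2}\right) = 8 L + 8 L^{2}$)
$P = 64$ ($P = \left(-8 + 0\right)^{2} = \left(-8\right)^{2} = 64$)
$A{\left(a \right)} = \sqrt{64 + a}$ ($A{\left(a \right)} = \sqrt{a + 64} = \sqrt{64 + a}$)
$\left(A{\left(3 \right)} + 12\right) E{\left(5 \right)} = \left(\sqrt{64 + 3} + 12\right) 8 \cdot 5 \left(1 + 5\right) = \left(\sqrt{67} + 12\right) 8 \cdot 5 \cdot 6 = \left(12 + \sqrt{67}\right) 240 = 2880 + 240 \sqrt{67}$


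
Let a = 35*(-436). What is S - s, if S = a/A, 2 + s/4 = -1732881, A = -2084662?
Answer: 7224950688722/1042331 ≈ 6.9315e+6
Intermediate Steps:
s = -6931532 (s = -8 + 4*(-1732881) = -8 - 6931524 = -6931532)
a = -15260
S = 7630/1042331 (S = -15260/(-2084662) = -15260*(-1/2084662) = 7630/1042331 ≈ 0.0073201)
S - s = 7630/1042331 - 1*(-6931532) = 7630/1042331 + 6931532 = 7224950688722/1042331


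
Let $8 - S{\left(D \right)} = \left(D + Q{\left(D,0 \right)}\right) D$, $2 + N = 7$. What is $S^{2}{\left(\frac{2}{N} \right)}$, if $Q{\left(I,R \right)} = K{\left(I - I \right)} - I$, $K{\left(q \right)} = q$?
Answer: $64$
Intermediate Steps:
$N = 5$ ($N = -2 + 7 = 5$)
$Q{\left(I,R \right)} = - I$ ($Q{\left(I,R \right)} = \left(I - I\right) - I = 0 - I = - I$)
$S{\left(D \right)} = 8$ ($S{\left(D \right)} = 8 - \left(D - D\right) D = 8 - 0 D = 8 - 0 = 8 + 0 = 8$)
$S^{2}{\left(\frac{2}{N} \right)} = 8^{2} = 64$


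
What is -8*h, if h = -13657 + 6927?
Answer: 53840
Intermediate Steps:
h = -6730
-8*h = -8*(-6730) = 53840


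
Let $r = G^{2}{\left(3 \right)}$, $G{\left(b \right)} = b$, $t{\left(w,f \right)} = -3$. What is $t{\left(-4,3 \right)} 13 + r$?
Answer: $-30$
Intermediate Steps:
$r = 9$ ($r = 3^{2} = 9$)
$t{\left(-4,3 \right)} 13 + r = \left(-3\right) 13 + 9 = -39 + 9 = -30$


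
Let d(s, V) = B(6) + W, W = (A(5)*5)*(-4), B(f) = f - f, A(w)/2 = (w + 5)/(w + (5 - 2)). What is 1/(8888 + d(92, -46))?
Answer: 1/8838 ≈ 0.00011315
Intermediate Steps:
A(w) = 2*(5 + w)/(3 + w) (A(w) = 2*((w + 5)/(w + (5 - 2))) = 2*((5 + w)/(w + 3)) = 2*((5 + w)/(3 + w)) = 2*(5 + w)/(3 + w))
B(f) = 0
W = -50 (W = ((2*(5 + 5)/(3 + 5))*5)*(-4) = ((2*10/8)*5)*(-4) = ((2*(⅛)*10)*5)*(-4) = ((5/2)*5)*(-4) = (25/2)*(-4) = -50)
d(s, V) = -50 (d(s, V) = 0 - 50 = -50)
1/(8888 + d(92, -46)) = 1/(8888 - 50) = 1/8838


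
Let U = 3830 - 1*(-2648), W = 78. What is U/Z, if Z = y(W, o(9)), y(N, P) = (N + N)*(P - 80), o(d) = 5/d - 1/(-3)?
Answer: -9717/18512 ≈ -0.52490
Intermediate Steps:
o(d) = 1/3 + 5/d (o(d) = 5/d - 1*(-1/3) = 5/d + 1/3 = 1/3 + 5/d)
U = 6478 (U = 3830 + 2648 = 6478)
y(N, P) = 2*N*(-80 + P) (y(N, P) = (2*N)*(-80 + P) = 2*N*(-80 + P))
Z = -37024/3 (Z = 2*78*(-80 + (1/3)*(15 + 9)/9) = 2*78*(-80 + (1/3)*(1/9)*24) = 2*78*(-80 + 8/9) = 2*78*(-712/9) = -37024/3 ≈ -12341.)
U/Z = 6478/(-37024/3) = 6478*(-3/37024) = -9717/18512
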